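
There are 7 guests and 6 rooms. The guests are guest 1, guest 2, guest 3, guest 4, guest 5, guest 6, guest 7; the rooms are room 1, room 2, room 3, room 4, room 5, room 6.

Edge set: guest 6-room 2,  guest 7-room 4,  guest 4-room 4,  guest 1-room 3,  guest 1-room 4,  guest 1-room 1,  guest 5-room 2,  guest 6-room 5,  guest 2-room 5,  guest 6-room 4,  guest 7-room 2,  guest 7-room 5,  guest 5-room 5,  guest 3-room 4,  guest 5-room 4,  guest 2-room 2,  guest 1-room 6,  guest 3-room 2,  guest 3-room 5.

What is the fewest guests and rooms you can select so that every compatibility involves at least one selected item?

4

{guest 1, room 2, room 4, room 5} is a vertex cover of size 4: every edge has an endpoint in this set.
No smaller cover exists because guest 1–room 3, guest 2–room 2, guest 3–room 5, guest 4–room 4 is a matching of size 4, and a cover must include an endpoint of each of these disjoint edges (König's theorem).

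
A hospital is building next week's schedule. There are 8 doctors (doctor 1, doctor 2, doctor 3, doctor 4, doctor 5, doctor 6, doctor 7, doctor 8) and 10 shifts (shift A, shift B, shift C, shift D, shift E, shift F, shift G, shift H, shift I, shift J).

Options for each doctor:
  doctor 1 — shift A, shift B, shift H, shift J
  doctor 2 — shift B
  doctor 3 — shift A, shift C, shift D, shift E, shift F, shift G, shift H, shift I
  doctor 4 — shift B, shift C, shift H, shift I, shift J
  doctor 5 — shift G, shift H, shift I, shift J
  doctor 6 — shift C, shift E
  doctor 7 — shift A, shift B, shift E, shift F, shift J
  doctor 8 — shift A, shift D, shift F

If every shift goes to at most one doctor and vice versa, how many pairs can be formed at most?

8

For example, pair doctor 1→shift A, doctor 2→shift B, doctor 3→shift G, doctor 4→shift I, doctor 5→shift H, doctor 6→shift E, doctor 7→shift J, doctor 8→shift F.
All 8 doctors are matched, so no larger matching exists.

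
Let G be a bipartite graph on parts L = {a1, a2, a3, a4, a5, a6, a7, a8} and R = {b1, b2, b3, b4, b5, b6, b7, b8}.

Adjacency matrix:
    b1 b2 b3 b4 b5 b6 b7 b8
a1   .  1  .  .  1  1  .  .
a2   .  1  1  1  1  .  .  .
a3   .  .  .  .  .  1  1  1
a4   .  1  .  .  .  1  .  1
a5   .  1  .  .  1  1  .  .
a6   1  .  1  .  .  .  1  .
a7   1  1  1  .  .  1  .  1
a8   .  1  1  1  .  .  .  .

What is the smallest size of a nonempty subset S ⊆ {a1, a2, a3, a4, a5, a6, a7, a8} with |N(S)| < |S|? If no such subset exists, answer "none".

A matching saturating every left vertex exists, for instance a1→b6, a2→b4, a3→b8, a4→b2, a5→b5, a6→b7, a7→b1, a8→b3.
By Hall's marriage theorem, this means |N(S)| ≥ |S| for every subset S, so no violating subset exists.

none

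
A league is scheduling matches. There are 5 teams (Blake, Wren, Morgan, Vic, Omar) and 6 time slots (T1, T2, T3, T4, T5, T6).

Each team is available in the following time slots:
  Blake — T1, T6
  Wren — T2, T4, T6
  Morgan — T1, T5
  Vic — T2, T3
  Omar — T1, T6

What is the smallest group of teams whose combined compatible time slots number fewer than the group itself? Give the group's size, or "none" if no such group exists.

A matching saturating every team exists, for instance Blake→T1, Wren→T2, Morgan→T5, Vic→T3, Omar→T6.
By Hall's marriage theorem, this means |N(S)| ≥ |S| for every subset S, so no violating subset exists.

none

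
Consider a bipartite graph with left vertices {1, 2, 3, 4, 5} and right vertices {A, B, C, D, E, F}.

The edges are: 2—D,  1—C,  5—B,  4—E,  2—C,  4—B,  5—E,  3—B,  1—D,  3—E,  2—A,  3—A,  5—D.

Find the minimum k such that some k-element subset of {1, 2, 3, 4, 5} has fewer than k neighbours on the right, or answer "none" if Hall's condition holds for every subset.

A matching saturating every left vertex exists, for instance 1→D, 2→C, 3→A, 4→E, 5→B.
By Hall's marriage theorem, this means |N(S)| ≥ |S| for every subset S, so no violating subset exists.

none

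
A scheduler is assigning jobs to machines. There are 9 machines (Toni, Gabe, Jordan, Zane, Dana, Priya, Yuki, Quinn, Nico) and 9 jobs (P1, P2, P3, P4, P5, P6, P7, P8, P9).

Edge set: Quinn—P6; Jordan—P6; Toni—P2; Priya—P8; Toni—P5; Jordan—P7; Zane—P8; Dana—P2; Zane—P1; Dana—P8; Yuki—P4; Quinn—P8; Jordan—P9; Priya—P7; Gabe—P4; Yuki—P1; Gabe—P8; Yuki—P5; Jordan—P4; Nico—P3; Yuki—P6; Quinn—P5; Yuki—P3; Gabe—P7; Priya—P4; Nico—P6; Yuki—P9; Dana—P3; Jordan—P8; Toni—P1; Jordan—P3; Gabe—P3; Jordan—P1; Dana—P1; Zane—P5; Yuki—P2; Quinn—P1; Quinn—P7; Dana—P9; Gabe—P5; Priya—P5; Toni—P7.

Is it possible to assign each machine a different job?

A valid assignment of size 9: Toni–P2, Gabe–P3, Jordan–P1, Zane–P5, Dana–P9, Priya–P7, Yuki–P4, Quinn–P8, Nico–P6.
All 9 machines are covered.

Yes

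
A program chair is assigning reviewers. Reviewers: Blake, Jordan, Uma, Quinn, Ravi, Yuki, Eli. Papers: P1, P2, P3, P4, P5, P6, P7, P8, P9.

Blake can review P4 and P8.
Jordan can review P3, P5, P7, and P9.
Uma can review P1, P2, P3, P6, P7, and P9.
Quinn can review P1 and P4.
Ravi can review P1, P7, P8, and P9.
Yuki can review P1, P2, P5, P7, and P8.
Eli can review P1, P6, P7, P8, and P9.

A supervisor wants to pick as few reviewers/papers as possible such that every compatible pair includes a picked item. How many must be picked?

{Blake, Jordan, Uma, Quinn, Ravi, Yuki, Eli} is a vertex cover of size 7: every edge has an endpoint in this set.
No smaller cover exists because Blake–P8, Jordan–P9, Uma–P3, Quinn–P4, Ravi–P7, Yuki–P2, Eli–P1 is a matching of size 7, and a cover must include an endpoint of each of these disjoint edges (König's theorem).

7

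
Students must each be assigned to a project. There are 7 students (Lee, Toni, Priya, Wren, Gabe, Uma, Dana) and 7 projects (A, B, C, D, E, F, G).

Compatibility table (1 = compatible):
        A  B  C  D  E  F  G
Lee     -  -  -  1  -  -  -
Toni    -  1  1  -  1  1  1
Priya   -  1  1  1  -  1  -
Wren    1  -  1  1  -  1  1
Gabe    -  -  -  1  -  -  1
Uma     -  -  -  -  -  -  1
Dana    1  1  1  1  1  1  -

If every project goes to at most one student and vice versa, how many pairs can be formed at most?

6

A valid assignment of size 6: Lee-D, Toni-E, Priya-B, Wren-F, Gabe-G, Dana-A.
The set {Lee, Gabe, Uma} has only 2 neighbours ({D, G}), so by Hall's theorem at most 6 of the 7 students can be matched.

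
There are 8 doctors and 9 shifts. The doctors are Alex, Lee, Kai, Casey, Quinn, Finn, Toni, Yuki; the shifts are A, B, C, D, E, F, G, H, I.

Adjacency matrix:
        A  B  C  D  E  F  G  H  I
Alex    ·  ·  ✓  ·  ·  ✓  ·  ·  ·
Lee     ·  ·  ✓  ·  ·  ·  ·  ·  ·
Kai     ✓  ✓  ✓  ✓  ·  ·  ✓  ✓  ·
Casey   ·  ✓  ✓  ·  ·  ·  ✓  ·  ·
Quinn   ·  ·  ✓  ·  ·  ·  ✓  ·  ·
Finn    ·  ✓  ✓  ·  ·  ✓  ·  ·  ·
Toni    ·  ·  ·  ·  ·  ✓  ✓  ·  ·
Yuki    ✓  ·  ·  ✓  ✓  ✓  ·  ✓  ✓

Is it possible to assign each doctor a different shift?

The set {Alex, Lee, Casey, Quinn, Finn, Toni} has only 4 neighbours ({B, C, F, G}), so by Hall's theorem at most 6 of the 8 doctors can be matched.
Hence no matching covers every doctor.

No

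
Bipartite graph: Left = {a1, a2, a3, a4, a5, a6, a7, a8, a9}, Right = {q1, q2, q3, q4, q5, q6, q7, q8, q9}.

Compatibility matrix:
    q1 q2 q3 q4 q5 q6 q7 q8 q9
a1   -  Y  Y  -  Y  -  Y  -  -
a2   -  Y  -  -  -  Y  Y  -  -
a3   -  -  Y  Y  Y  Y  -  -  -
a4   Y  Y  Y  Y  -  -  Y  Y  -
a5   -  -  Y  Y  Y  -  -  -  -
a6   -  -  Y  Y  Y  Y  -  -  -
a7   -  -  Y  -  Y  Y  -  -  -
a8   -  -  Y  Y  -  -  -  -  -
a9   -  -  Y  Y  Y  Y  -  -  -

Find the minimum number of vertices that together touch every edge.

7

A maximum matching has 7 edges (e.g. a1–q7, a2–q2, a3–q3, a4–q1, a5–q5, a6–q4, a7–q6).
By König's theorem the minimum vertex cover has the same size. One such cover is {a1, a2, a4, q3, q4, q5, q6}.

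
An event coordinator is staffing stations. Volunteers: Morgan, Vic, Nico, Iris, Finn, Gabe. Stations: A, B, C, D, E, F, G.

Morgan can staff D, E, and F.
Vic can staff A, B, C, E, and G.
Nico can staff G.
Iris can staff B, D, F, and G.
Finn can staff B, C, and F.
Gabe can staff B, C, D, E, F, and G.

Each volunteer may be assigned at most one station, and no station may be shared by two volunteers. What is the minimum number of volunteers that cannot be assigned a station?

For example, pair Morgan→D, Vic→A, Nico→G, Iris→F, Finn→B, Gabe→E.
This saturates every volunteer, so 6 is the maximum.
That matches 6 of the 6, leaving 0 unmatched; no matching can do better.

0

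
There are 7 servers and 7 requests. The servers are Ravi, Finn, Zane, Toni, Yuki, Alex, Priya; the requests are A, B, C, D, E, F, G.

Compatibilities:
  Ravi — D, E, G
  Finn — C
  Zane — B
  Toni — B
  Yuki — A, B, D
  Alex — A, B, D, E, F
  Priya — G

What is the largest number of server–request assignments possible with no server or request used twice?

6

For example, pair Ravi-E, Finn-C, Zane-B, Yuki-D, Alex-A, Priya-G.
The set {Zane, Toni} has only 1 neighbour ({B}), so by Hall's theorem at most 6 of the 7 servers can be matched.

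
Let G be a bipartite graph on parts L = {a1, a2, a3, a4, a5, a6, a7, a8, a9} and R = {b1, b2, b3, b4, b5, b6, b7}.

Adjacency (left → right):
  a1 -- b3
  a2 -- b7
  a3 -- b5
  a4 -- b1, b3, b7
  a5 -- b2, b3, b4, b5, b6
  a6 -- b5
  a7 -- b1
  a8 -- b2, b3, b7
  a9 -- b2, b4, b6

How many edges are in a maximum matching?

A valid assignment of size 7: a1-b3, a2-b7, a3-b5, a4-b1, a5-b4, a8-b2, a9-b6.
The set {a1, a2, a3, a4, a6, a7} has only 4 neighbours ({b1, b3, b5, b7}), so by Hall's theorem at most 7 of the 9 left vertices can be matched.

7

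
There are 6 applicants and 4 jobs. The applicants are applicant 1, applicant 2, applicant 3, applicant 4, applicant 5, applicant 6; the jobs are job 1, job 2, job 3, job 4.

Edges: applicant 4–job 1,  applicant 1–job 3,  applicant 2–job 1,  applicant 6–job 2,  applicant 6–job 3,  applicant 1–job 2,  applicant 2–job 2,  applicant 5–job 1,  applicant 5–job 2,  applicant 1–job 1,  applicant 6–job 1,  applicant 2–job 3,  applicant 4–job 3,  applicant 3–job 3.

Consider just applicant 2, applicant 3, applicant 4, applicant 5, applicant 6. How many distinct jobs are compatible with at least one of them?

3

The union of neighbours of {applicant 2, applicant 3, applicant 4, applicant 5, applicant 6} is {job 1, job 2, job 3}, which has 3 elements.
Since |N(S)| = 3 < |S| = 5, Hall's condition fails for this subset.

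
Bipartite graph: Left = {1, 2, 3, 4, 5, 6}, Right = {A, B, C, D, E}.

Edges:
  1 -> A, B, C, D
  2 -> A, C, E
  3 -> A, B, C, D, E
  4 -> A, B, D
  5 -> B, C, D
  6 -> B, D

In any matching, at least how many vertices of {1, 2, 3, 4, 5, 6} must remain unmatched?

1

For example, pair 1-C, 2-E, 3-A, 4-D, 5-B.
The set {1, 2, 3, 4, 5, 6} has only 5 neighbours ({A, B, C, D, E}), so by Hall's theorem at most 5 of the 6 left vertices can be matched.
That matches 5 of the 6, leaving 1 unmatched; no matching can do better.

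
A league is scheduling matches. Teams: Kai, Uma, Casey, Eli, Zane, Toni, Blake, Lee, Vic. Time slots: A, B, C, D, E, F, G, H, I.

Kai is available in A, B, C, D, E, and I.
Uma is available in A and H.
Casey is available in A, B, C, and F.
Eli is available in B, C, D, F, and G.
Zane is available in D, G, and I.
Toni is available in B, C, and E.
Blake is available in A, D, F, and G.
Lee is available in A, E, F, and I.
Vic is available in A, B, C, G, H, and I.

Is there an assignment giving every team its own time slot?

For example, pair Kai→I, Uma→H, Casey→B, Eli→C, Zane→D, Toni→E, Blake→F, Lee→A, Vic→G.
All 9 teams are covered.

Yes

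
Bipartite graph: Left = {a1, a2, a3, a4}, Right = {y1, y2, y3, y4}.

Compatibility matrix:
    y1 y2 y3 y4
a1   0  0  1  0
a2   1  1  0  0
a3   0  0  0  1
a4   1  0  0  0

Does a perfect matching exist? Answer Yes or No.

Yes

One maximum matching: a1–y3, a2–y2, a3–y4, a4–y1.
All 4 left vertices are covered.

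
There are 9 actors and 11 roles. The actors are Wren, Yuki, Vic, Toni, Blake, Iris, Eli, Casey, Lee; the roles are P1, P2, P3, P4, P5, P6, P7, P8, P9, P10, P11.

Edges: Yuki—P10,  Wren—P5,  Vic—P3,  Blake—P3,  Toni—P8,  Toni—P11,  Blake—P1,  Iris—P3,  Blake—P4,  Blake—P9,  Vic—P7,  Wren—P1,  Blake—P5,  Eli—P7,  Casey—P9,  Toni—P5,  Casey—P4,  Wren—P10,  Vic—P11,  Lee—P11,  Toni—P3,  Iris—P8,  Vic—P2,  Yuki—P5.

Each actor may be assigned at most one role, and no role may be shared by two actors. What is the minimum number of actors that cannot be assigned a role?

0

One maximum matching: Wren–P1, Yuki–P10, Vic–P3, Toni–P5, Blake–P9, Iris–P8, Eli–P7, Casey–P4, Lee–P11.
This saturates every actor, so 9 is the maximum.
That matches 9 of the 9, leaving 0 unmatched; no matching can do better.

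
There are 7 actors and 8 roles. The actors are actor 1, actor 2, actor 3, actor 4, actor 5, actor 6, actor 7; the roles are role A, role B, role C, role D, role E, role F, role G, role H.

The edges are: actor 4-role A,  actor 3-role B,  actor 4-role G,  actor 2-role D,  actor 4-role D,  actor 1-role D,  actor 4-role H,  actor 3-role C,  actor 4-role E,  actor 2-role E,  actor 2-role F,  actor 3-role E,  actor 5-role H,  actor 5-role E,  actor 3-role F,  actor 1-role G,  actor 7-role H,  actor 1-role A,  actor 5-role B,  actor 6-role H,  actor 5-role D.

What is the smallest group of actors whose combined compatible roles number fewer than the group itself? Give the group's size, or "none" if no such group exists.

Take S = {actor 6, actor 7}. Its neighbourhood is {role H}, so |N(S)| = 1 < |S| = 2.
No single vertex violates Hall's condition since each has at least one neighbour, so 2 is the minimum.

2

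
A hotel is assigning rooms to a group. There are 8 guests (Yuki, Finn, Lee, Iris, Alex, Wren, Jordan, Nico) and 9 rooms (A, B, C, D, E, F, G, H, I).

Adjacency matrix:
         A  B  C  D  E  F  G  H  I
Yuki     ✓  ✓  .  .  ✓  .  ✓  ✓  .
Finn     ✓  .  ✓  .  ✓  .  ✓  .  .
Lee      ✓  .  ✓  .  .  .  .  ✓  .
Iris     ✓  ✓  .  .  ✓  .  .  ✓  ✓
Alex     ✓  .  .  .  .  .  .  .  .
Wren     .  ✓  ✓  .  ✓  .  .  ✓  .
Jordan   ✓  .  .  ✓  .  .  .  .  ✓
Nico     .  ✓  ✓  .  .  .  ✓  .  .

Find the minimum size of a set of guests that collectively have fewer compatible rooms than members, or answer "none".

none

A matching saturating every guest exists, for instance Yuki→G, Finn→C, Lee→H, Iris→I, Alex→A, Wren→E, Jordan→D, Nico→B.
By Hall's marriage theorem, this means |N(S)| ≥ |S| for every subset S, so no violating subset exists.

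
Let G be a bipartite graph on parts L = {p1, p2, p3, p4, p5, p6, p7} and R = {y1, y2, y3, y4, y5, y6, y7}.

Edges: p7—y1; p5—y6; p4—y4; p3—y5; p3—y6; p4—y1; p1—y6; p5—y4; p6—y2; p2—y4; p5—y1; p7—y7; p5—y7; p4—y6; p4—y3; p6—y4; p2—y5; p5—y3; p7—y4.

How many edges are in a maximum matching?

For example, pair p1–y6, p2–y4, p3–y5, p4–y1, p5–y3, p6–y2, p7–y7.
All 7 left vertices are matched, so no larger matching exists.

7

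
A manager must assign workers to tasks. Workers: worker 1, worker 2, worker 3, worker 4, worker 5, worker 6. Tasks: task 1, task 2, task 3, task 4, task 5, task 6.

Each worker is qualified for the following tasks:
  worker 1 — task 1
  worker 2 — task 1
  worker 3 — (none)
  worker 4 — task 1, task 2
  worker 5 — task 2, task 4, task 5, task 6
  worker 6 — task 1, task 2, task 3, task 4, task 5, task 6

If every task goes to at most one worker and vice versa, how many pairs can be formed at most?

One maximum matching: worker 1→task 1, worker 4→task 2, worker 5→task 6, worker 6→task 4.
The set {worker 1, worker 2, worker 3} has only 1 neighbour ({task 1}), so by Hall's theorem at most 4 of the 6 workers can be matched.

4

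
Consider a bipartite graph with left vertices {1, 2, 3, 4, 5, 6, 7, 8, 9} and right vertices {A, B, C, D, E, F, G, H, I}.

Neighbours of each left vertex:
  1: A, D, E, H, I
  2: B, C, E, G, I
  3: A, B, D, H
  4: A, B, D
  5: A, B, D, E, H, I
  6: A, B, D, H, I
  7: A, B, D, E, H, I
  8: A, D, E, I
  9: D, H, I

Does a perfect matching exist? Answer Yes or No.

The set {1, 3, 4, 5, 6, 7, 8, 9} has only 6 neighbours ({A, B, D, E, H, I}), so by Hall's theorem at most 7 of the 9 left vertices can be matched.
Hence no matching covers every left vertex.

No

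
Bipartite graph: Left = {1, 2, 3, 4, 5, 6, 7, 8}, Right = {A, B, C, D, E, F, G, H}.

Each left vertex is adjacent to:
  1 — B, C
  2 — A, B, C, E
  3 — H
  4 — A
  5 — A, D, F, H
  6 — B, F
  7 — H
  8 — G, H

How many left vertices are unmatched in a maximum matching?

For example, pair 1–C, 2–E, 3–H, 4–A, 5–F, 6–B, 8–G.
The set {3, 7} has only 1 neighbour ({H}), so by Hall's theorem at most 7 of the 8 left vertices can be matched.
That matches 7 of the 8, leaving 1 unmatched; no matching can do better.

1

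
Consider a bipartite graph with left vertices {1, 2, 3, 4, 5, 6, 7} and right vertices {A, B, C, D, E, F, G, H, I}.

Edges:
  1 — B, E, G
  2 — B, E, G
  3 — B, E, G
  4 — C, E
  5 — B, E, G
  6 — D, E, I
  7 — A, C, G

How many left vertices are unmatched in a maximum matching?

1

One maximum matching: 1-G, 2-E, 3-B, 4-C, 6-D, 7-A.
The set {1, 2, 3, 5} has only 3 neighbours ({B, E, G}), so by Hall's theorem at most 6 of the 7 left vertices can be matched.
That matches 6 of the 7, leaving 1 unmatched; no matching can do better.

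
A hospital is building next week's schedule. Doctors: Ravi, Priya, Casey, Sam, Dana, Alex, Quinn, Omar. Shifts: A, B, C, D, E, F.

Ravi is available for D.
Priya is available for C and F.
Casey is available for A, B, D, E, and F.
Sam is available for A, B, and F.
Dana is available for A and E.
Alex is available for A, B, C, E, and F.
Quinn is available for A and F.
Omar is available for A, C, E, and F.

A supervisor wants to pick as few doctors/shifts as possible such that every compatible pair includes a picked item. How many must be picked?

6

{A, B, C, D, E, F} is a vertex cover of size 6: every edge has an endpoint in this set.
No smaller cover exists because Ravi–D, Priya–C, Casey–B, Sam–F, Dana–E, Alex–A is a matching of size 6, and a cover must include an endpoint of each of these disjoint edges (König's theorem).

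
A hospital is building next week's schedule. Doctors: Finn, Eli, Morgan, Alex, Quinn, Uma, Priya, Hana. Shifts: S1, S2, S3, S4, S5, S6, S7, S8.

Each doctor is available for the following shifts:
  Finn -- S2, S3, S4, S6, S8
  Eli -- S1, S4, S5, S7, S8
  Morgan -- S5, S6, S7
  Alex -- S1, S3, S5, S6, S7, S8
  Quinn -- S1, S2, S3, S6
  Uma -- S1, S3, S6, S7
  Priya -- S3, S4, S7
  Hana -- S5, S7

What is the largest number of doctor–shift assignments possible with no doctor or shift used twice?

8

A valid assignment of size 8: Finn→S8, Eli→S4, Morgan→S5, Alex→S1, Quinn→S2, Uma→S6, Priya→S3, Hana→S7.
All 8 doctors are matched, so no larger matching exists.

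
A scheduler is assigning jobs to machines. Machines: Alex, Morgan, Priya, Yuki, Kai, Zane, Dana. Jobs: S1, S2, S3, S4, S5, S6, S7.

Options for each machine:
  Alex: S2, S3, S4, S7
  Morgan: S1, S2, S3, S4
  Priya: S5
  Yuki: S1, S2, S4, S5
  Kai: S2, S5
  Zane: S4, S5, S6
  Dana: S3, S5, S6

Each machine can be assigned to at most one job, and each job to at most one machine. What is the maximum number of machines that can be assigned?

One maximum matching: Alex→S7, Morgan→S3, Priya→S5, Yuki→S1, Kai→S2, Zane→S4, Dana→S6.
This saturates every machine, so 7 is the maximum.

7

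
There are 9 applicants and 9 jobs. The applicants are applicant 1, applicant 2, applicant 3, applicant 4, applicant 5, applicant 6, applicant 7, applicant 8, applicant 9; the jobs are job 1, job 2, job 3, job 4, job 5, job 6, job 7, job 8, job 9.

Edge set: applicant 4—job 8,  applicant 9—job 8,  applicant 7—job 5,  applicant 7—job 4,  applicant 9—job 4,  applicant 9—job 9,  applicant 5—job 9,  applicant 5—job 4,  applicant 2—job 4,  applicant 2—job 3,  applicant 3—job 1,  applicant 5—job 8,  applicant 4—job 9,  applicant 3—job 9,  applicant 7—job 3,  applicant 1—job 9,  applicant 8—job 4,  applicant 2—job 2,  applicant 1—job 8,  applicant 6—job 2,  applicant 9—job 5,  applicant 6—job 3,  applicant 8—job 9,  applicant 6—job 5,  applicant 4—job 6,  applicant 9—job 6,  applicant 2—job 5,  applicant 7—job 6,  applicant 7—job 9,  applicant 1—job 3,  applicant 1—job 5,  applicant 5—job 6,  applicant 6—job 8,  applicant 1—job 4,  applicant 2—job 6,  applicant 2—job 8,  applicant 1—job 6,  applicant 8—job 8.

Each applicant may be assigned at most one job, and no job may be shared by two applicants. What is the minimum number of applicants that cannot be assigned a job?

For example, pair applicant 1–job 4, applicant 2–job 3, applicant 3–job 1, applicant 4–job 8, applicant 5–job 6, applicant 6–job 2, applicant 7–job 5, applicant 8–job 9.
The set {applicant 1, applicant 2, applicant 4, applicant 5, applicant 6, applicant 7, applicant 8, applicant 9} has only 7 neighbours ({job 2, job 3, job 4, job 5, job 6, job 8, job 9}), so by Hall's theorem at most 8 of the 9 applicants can be matched.
That matches 8 of the 9, leaving 1 unmatched; no matching can do better.

1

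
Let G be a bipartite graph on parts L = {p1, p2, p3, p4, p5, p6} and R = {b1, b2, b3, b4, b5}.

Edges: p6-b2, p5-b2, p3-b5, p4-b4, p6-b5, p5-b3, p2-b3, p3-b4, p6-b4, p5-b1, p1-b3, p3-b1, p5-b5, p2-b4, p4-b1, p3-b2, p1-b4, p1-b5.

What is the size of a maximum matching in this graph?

5

For example, pair p1→b5, p2→b4, p3→b2, p4→b1, p5→b3.
The set {p1, p2, p3, p4, p5, p6} has only 5 neighbours ({b1, b2, b3, b4, b5}), so by Hall's theorem at most 5 of the 6 left vertices can be matched.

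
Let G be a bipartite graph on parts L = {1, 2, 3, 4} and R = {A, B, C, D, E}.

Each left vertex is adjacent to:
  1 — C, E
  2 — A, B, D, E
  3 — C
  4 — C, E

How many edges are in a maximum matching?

A valid assignment of size 3: 1-E, 2-B, 3-C.
The set {1, 3, 4} has only 2 neighbours ({C, E}), so by Hall's theorem at most 3 of the 4 left vertices can be matched.

3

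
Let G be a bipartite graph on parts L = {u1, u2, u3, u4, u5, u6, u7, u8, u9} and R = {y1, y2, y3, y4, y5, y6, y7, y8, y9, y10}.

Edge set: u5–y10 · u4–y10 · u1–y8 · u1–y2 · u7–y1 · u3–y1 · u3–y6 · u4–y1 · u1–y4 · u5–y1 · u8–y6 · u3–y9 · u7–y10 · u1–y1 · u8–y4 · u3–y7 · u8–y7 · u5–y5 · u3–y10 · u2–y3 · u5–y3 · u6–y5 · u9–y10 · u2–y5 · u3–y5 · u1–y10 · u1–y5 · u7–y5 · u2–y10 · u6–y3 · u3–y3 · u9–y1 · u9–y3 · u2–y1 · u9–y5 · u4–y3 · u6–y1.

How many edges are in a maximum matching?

7

A valid assignment of size 7: u1→y4, u2→y5, u3→y6, u4→y10, u5→y1, u6→y3, u8→y7.
The set {u2, u4, u5, u6, u7, u9} has only 4 neighbours ({y1, y10, y3, y5}), so by Hall's theorem at most 7 of the 9 left vertices can be matched.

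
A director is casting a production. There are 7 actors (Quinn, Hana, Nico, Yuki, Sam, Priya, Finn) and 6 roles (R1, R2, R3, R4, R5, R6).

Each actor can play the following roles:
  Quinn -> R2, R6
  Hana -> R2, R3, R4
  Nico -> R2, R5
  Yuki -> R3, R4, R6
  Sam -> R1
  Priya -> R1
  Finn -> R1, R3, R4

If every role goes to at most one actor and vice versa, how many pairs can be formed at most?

6

For example, pair Quinn–R2, Hana–R3, Nico–R5, Yuki–R6, Sam–R1, Finn–R4.
The set {Sam, Priya} has only 1 neighbour ({R1}), so by Hall's theorem at most 6 of the 7 actors can be matched.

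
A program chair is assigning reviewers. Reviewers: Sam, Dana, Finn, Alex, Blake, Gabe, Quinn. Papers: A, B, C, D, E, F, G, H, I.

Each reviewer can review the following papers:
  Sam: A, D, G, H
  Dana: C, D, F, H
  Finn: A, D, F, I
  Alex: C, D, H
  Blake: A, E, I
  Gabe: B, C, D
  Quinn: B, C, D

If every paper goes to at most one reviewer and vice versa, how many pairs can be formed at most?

7

A valid assignment of size 7: Sam→G, Dana→F, Finn→I, Alex→D, Blake→E, Gabe→C, Quinn→B.
All 7 reviewers are matched, so no larger matching exists.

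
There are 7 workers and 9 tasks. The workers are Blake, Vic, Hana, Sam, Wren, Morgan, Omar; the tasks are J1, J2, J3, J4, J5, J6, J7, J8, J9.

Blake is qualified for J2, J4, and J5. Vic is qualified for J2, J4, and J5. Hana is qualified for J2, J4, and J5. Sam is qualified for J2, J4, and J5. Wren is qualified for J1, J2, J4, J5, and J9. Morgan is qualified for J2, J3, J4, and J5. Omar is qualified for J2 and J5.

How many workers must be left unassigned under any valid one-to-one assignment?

2

One maximum matching: Blake–J4, Vic–J2, Hana–J5, Wren–J9, Morgan–J3.
The set {Blake, Vic, Hana, Sam, Omar} has only 3 neighbours ({J2, J4, J5}), so by Hall's theorem at most 5 of the 7 workers can be matched.
That matches 5 of the 7, leaving 2 unmatched; no matching can do better.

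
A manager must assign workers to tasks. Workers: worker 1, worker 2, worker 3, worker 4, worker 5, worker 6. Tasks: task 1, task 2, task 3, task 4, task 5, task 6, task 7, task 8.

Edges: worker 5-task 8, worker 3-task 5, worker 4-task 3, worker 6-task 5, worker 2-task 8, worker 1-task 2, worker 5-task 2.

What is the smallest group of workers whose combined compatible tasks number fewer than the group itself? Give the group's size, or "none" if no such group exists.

2

Take S = {worker 3, worker 6}. Its neighbourhood is {task 5}, so |N(S)| = 1 < |S| = 2.
No single vertex violates Hall's condition since each has at least one neighbour, so 2 is the minimum.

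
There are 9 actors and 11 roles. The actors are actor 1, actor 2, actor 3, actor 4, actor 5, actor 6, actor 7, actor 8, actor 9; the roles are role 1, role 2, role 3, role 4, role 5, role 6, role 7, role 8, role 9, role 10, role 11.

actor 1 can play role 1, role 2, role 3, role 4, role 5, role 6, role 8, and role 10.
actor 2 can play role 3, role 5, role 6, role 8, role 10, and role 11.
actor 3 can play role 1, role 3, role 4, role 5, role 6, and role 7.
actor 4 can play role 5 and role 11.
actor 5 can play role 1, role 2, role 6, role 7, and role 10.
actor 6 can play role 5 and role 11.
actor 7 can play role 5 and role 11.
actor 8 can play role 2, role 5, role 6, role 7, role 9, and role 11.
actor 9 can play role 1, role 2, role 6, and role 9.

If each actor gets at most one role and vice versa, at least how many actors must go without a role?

1

One maximum matching: actor 1–role 10, actor 2–role 8, actor 3–role 3, actor 4–role 5, actor 5–role 7, actor 6–role 11, actor 8–role 9, actor 9–role 1.
The set {actor 4, actor 6, actor 7} has only 2 neighbours ({role 11, role 5}), so by Hall's theorem at most 8 of the 9 actors can be matched.
That matches 8 of the 9, leaving 1 unmatched; no matching can do better.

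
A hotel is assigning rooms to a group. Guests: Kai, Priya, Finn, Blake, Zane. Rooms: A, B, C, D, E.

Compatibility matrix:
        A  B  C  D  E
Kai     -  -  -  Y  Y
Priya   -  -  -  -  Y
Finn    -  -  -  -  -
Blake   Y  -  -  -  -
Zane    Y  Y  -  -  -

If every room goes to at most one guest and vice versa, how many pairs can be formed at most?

4

One maximum matching: Kai-D, Priya-E, Blake-A, Zane-B.
The set {Finn} has only 0 neighbours (∅), so by Hall's theorem at most 4 of the 5 guests can be matched.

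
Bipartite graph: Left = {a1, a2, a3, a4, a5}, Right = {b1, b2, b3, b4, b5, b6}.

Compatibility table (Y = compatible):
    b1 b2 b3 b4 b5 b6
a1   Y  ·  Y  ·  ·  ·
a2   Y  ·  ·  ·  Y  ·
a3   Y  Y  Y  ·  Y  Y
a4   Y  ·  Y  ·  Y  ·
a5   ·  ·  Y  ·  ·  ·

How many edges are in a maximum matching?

One maximum matching: a1–b1, a2–b5, a3–b6, a4–b3.
The set {a1, a2, a4, a5} has only 3 neighbours ({b1, b3, b5}), so by Hall's theorem at most 4 of the 5 left vertices can be matched.

4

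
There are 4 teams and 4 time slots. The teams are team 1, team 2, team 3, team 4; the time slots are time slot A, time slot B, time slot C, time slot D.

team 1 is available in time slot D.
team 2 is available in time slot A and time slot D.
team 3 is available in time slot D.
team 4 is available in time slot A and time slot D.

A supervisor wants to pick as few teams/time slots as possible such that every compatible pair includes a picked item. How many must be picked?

A maximum matching has 2 edges (e.g. team 1–time slot D, team 2–time slot A).
By König's theorem the minimum vertex cover has the same size. One such cover is {time slot A, time slot D}.

2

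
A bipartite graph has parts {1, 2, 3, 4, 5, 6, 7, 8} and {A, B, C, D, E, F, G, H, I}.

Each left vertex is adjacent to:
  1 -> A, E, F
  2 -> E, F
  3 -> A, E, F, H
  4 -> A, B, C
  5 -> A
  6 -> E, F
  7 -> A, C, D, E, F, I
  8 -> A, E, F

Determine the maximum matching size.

For example, pair 1–F, 2–E, 3–H, 4–B, 5–A, 7–D.
The set {1, 2, 5, 6, 8} has only 3 neighbours ({A, E, F}), so by Hall's theorem at most 6 of the 8 left vertices can be matched.

6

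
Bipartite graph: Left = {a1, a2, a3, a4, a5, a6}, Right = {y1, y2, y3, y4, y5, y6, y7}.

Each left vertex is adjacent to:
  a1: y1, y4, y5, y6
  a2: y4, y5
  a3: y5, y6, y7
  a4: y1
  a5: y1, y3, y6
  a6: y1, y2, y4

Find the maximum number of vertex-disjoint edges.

For example, pair a1-y4, a2-y5, a3-y7, a4-y1, a5-y3, a6-y2.
All 6 left vertices are matched, so no larger matching exists.

6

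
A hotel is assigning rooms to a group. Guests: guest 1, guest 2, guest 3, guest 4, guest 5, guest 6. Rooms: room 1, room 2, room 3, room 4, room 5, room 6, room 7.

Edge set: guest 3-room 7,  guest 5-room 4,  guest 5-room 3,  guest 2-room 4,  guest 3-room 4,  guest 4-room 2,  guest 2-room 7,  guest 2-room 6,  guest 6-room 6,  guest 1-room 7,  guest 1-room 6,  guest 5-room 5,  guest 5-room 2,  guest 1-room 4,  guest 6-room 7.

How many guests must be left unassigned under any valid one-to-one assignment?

One maximum matching: guest 1–room 6, guest 2–room 4, guest 3–room 7, guest 4–room 2, guest 5–room 5.
The set {guest 1, guest 2, guest 3, guest 6} has only 3 neighbours ({room 4, room 6, room 7}), so by Hall's theorem at most 5 of the 6 guests can be matched.
That matches 5 of the 6, leaving 1 unmatched; no matching can do better.

1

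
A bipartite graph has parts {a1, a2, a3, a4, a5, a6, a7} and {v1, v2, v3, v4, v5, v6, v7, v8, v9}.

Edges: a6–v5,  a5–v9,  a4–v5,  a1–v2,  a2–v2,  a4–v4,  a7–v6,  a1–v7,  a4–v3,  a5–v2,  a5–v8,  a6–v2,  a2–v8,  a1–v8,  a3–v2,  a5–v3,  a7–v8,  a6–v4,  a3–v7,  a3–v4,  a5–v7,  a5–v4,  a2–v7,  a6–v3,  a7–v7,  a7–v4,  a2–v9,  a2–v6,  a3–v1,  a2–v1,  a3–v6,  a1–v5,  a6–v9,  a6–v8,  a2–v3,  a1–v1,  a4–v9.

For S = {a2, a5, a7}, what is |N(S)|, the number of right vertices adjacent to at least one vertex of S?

8

The union of neighbours of {a2, a5, a7} is {v1, v2, v3, v4, v6, v7, v8, v9}, which has 8 elements.
Since |N(S)| = 8 ≥ |S| = 3, Hall's condition holds for this subset.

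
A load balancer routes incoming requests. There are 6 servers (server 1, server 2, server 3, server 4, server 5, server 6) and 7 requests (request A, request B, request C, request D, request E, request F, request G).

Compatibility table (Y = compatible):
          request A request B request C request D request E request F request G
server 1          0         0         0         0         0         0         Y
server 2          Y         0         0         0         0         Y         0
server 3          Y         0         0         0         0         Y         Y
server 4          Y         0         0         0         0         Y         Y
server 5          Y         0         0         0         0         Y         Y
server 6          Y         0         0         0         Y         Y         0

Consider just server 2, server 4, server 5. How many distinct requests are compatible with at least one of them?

The union of neighbours of {server 2, server 4, server 5} is {request A, request F, request G}, which has 3 elements.
Since |N(S)| = 3 ≥ |S| = 3, Hall's condition holds for this subset.

3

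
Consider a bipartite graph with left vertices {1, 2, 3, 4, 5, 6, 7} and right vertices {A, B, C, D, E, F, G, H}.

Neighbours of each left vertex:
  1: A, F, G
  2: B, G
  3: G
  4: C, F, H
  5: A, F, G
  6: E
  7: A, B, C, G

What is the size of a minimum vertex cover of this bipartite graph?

7

A maximum matching has 7 edges (e.g. 1–A, 2–B, 3–G, 4–H, 5–F, 6–E, 7–C).
By König's theorem the minimum vertex cover has the same size. One such cover is {1, 2, 3, 4, 5, 6, 7}.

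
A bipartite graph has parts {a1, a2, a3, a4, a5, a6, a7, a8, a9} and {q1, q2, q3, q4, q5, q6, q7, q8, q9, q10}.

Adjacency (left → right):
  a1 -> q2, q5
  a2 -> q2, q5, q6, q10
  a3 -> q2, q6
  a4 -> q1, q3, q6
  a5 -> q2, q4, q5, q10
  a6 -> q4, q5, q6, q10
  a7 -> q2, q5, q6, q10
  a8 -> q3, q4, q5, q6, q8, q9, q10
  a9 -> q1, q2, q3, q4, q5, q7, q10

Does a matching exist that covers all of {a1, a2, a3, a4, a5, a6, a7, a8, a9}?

The set {a1, a2, a3, a5, a6, a7} has only 5 neighbours ({q10, q2, q4, q5, q6}), so by Hall's theorem at most 8 of the 9 left vertices can be matched.
Hence no matching covers every left vertex.

No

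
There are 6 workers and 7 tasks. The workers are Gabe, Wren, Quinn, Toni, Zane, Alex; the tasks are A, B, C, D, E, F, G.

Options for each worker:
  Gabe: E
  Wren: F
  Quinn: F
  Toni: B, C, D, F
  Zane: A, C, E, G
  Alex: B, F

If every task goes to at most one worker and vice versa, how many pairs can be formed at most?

5

One maximum matching: Gabe→E, Wren→F, Toni→C, Zane→G, Alex→B.
The set {Wren, Quinn} has only 1 neighbour ({F}), so by Hall's theorem at most 5 of the 6 workers can be matched.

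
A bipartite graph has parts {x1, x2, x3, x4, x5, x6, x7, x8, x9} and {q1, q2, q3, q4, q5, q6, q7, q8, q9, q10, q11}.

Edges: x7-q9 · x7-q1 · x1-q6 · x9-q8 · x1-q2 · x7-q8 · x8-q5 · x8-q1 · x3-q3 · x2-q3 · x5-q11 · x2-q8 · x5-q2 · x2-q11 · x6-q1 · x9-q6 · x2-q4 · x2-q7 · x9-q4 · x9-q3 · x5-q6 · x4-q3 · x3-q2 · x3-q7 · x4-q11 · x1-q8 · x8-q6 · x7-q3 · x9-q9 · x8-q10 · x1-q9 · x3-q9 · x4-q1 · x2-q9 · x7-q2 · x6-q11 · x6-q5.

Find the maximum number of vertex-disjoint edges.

9

For example, pair x1–q8, x2–q4, x3–q7, x4–q3, x5–q2, x6–q11, x7–q1, x8–q6, x9–q9.
All 9 left vertices are matched, so no larger matching exists.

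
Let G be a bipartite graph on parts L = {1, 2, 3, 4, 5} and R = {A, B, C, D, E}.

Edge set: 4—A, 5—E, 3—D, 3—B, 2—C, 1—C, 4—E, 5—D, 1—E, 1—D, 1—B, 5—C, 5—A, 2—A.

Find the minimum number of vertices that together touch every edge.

5

A maximum matching has 5 edges (e.g. 1–B, 2–C, 3–D, 4–A, 5–E).
By König's theorem the minimum vertex cover has the same size. One such cover is {1, 2, 3, 4, 5}.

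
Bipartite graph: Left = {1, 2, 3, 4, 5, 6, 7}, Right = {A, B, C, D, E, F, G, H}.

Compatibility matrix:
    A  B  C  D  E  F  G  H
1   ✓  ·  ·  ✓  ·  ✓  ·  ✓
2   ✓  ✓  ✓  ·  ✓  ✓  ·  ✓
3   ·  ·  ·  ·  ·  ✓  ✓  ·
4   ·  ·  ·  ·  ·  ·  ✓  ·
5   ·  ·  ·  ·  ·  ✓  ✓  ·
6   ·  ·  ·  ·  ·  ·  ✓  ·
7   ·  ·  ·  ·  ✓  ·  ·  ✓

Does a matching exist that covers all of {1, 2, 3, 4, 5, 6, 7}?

The set {3, 4, 5, 6} has only 2 neighbours ({F, G}), so by Hall's theorem at most 5 of the 7 left vertices can be matched.
Hence no matching covers every left vertex.

No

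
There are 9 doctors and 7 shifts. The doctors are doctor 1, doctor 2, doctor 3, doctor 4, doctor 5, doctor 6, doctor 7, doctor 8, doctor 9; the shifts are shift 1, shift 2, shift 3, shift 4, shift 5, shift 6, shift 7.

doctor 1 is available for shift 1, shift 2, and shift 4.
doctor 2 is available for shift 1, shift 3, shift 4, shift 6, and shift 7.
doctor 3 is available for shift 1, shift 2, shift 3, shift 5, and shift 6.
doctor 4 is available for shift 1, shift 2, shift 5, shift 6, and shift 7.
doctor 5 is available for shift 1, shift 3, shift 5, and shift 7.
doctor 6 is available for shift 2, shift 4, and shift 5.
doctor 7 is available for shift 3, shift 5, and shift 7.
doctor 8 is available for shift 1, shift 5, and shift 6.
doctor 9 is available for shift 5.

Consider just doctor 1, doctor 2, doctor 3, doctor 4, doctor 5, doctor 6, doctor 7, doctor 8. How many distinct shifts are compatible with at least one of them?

The union of neighbours of {doctor 1, doctor 2, doctor 3, doctor 4, doctor 5, doctor 6, doctor 7, doctor 8} is {shift 1, shift 2, shift 3, shift 4, shift 5, shift 6, shift 7}, which has 7 elements.
Since |N(S)| = 7 < |S| = 8, Hall's condition fails for this subset.

7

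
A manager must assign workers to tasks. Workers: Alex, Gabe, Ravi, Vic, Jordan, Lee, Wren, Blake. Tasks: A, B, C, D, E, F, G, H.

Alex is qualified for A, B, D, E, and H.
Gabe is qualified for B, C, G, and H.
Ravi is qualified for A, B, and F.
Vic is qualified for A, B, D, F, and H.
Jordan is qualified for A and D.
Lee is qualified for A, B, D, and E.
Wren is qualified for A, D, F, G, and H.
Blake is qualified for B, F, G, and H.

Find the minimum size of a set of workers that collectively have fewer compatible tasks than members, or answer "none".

none

A matching saturating every worker exists, for instance Alex→A, Gabe→C, Ravi→F, Vic→H, Jordan→D, Lee→E, Wren→G, Blake→B.
By Hall's marriage theorem, this means |N(S)| ≥ |S| for every subset S, so no violating subset exists.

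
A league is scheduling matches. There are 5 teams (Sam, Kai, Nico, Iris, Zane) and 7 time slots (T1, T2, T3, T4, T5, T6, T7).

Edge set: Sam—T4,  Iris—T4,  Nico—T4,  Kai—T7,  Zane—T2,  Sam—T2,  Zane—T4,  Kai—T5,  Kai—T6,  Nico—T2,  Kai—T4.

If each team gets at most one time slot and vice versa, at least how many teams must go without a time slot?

2

For example, pair Sam-T4, Kai-T7, Nico-T2.
The set {Sam, Nico, Iris, Zane} has only 2 neighbours ({T2, T4}), so by Hall's theorem at most 3 of the 5 teams can be matched.
That matches 3 of the 5, leaving 2 unmatched; no matching can do better.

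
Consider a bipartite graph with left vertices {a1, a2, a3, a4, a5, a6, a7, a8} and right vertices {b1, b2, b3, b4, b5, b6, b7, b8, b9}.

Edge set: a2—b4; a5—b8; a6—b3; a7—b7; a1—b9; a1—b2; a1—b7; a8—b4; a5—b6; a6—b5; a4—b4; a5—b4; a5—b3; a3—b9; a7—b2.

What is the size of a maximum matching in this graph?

6

A valid assignment of size 6: a1–b2, a2–b4, a3–b9, a5–b8, a6–b3, a7–b7.
The set {a2, a4, a8} has only 1 neighbour ({b4}), so by Hall's theorem at most 6 of the 8 left vertices can be matched.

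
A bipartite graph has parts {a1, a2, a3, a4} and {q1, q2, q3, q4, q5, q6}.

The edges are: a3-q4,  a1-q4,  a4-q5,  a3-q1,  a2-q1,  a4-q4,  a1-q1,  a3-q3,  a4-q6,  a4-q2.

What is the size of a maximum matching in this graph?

One maximum matching: a1→q4, a2→q1, a3→q3, a4→q6.
All 4 left vertices are matched, so no larger matching exists.

4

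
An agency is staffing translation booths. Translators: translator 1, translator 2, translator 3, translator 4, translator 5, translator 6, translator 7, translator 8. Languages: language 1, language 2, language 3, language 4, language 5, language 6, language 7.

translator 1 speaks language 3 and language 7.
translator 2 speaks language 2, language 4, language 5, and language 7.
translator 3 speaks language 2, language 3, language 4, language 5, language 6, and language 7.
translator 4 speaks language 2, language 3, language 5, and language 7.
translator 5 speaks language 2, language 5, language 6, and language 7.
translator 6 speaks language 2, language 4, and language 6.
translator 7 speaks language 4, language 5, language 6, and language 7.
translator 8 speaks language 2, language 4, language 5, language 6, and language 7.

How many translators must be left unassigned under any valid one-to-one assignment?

2

For example, pair translator 1-language 3, translator 2-language 4, translator 3-language 2, translator 4-language 7, translator 5-language 5, translator 6-language 6.
The set {translator 1, translator 2, translator 3, translator 4, translator 5, translator 6, translator 7, translator 8} has only 6 neighbours ({language 2, language 3, language 4, language 5, language 6, language 7}), so by Hall's theorem at most 6 of the 8 translators can be matched.
That matches 6 of the 8, leaving 2 unmatched; no matching can do better.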